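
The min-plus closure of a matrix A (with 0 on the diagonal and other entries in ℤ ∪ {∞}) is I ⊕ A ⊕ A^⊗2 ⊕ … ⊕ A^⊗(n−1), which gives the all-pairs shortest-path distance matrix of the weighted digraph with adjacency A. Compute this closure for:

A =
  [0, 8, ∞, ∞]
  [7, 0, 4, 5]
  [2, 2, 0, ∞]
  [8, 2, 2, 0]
Closure =
  [0, 8, 12, 13]
  [6, 0, 4, 5]
  [2, 2, 0, 7]
  [4, 2, 2, 0]

This is the Floyd-Warshall all-pairs shortest-path computation. For each intermediate vertex k = 0, 1, …, 3, update dist[i][j] ← min(dist[i][j], dist[i][k] + dist[k][j]). The final matrix gives, for each (i, j), the minimum total weight of any directed path from i to j (possibly empty when i = j).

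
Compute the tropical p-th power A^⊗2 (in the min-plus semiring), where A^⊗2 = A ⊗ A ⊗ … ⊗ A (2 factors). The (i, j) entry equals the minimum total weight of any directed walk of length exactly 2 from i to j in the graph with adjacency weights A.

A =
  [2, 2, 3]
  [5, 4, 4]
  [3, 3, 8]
A^⊗2 =
  [4, 4, 5]
  [7, 7, 8]
  [5, 5, 6]

Each entry (A^⊗2)_ij equals the minimum over all length-2 walks i = v_0 → v_1 → … → v_2 = j of Σ_t A[v_t][v_{t+1}]. For example, for (i, j) = (0, 2) we minimise over 3 possible intermediate vertex sequences; the minimum is 5, attained along the walk 0 → 0 → 2.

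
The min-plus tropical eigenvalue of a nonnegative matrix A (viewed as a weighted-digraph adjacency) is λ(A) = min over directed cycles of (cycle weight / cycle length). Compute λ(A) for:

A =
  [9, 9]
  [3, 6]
λ(A) = 6

Enumerate directed cycles and compute their means (weight / length). Sample:
  cycle 0 → 0: weight = 9, length = 1, mean = 9/1 ≈ 9.000
  cycle 1 → 1: weight = 6, length = 1, mean = 6/1 ≈ 6.000
  cycle 0 → 1 → 0: weight = 12, length = 2, mean = 12/2 ≈ 6.000
  cycle 1 → 0 → 1: weight = 12, length = 2, mean = 12/2 ≈ 6.000
Minimum mean = 6.000, attained e.g. along the cycle 1 → 1 with weight 6 and length 1. So λ(A) = 6/1 = 6.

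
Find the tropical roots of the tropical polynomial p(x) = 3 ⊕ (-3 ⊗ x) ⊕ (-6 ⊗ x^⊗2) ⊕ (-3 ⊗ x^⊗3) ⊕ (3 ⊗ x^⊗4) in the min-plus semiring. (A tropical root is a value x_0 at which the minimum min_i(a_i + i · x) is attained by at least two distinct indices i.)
Roots: {-6, -3, 3, 6}

Each tropical root is a break point of the lower envelope of the lines y = a_i + i · x (there are 5 lines, with slopes 0, 1, ..., 4). Only the lines that attain the minimum somewhere contribute to roots; other lines are dominated. Here the surviving (envelope) indices are i = 4, i = 3, i = 2, i = 1, i = 0.
Intersections between consecutive envelope lines give the roots: for adjacent envelope indices i < j the intersection is x = (a_i − a_j) / (j − i). Reading off the sorted break points: {-6, -3, 3, 6}.
Verification: at each break x_0, at least two indices attain the minimum of min_i(a_i + i · x_0).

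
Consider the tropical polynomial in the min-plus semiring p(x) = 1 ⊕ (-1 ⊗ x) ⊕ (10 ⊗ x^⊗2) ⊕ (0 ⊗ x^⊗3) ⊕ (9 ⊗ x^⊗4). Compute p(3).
p(3) = 1

A tropical monomial a ⊗ x^⊗i evaluates to a + i · x. Evaluating each term at x = 3:
  Term 0 contributes 1 + 0 · 3 = 1
  Term 1 contributes -1 + 1 · 3 = 2
  Term 2 contributes 10 + 2 · 3 = 16
  Term 3 contributes 0 + 3 · 3 = 9
  Term 4 contributes 9 + 4 · 3 = 21
p(3) = ⊕ of these = min[1, 2, 16, 9, 21] = 1.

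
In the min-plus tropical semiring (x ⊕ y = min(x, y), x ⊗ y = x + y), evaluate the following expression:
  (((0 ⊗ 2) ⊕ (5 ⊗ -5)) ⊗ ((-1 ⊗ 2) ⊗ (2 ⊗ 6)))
(((0 ⊗ 2) ⊕ (5 ⊗ -5)) ⊗ ((-1 ⊗ 2) ⊗ (2 ⊗ 6))) = 9

Expand innermost to outermost. Recall ⊕ takes the minimum of its arguments and ⊗ takes their sum. Working out the expression (((0 ⊗ 2) ⊕ (5 ⊗ -5)) ⊗ ((-1 ⊗ 2) ⊗ (2 ⊗ 6))) gives 9.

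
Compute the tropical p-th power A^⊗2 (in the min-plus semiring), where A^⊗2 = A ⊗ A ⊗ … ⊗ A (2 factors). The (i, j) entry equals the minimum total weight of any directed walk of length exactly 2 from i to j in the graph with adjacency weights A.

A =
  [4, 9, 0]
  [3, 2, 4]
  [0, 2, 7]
A^⊗2 =
  [0, 2, 4]
  [4, 4, 3]
  [4, 4, 0]

Each entry (A^⊗2)_ij equals the minimum over all length-2 walks i = v_0 → v_1 → … → v_2 = j of Σ_t A[v_t][v_{t+1}]. For example, for (i, j) = (0, 2) we minimise over 3 possible intermediate vertex sequences; the minimum is 4, attained along the walk 0 → 0 → 2.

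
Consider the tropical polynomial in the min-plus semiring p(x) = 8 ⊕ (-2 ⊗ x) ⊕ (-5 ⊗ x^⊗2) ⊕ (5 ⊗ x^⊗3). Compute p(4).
p(4) = 2

A tropical monomial a ⊗ x^⊗i evaluates to a + i · x. Evaluating each term at x = 4:
  Term 0 contributes 8 + 0 · 4 = 8
  Term 1 contributes -2 + 1 · 4 = 2
  Term 2 contributes -5 + 2 · 4 = 3
  Term 3 contributes 5 + 3 · 4 = 17
p(4) = ⊕ of these = min[8, 2, 3, 17] = 2.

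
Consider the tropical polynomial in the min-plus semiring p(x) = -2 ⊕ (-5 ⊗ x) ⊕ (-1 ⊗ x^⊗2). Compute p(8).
p(8) = -2

A tropical monomial a ⊗ x^⊗i evaluates to a + i · x. Evaluating each term at x = 8:
  Term 0 contributes -2 + 0 · 8 = -2
  Term 1 contributes -5 + 1 · 8 = 3
  Term 2 contributes -1 + 2 · 8 = 15
p(8) = ⊕ of these = min[-2, 3, 15] = -2.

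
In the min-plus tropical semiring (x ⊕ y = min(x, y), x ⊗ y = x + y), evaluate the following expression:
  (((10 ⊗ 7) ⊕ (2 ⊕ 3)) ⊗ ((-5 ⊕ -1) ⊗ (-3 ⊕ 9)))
(((10 ⊗ 7) ⊕ (2 ⊕ 3)) ⊗ ((-5 ⊕ -1) ⊗ (-3 ⊕ 9))) = -6

Expand innermost to outermost. Recall ⊕ takes the minimum of its arguments and ⊗ takes their sum. Working out the expression (((10 ⊗ 7) ⊕ (2 ⊕ 3)) ⊗ ((-5 ⊕ -1) ⊗ (-3 ⊕ 9))) gives -6.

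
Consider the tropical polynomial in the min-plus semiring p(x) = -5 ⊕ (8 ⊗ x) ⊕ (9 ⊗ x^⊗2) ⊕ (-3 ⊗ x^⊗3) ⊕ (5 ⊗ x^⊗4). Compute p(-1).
p(-1) = -6

A tropical monomial a ⊗ x^⊗i evaluates to a + i · x. Evaluating each term at x = -1:
  Term 0 contributes -5 + 0 · -1 = -5
  Term 1 contributes 8 + 1 · -1 = 7
  Term 2 contributes 9 + 2 · -1 = 7
  Term 3 contributes -3 + 3 · -1 = -6
  Term 4 contributes 5 + 4 · -1 = 1
p(-1) = ⊕ of these = min[-5, 7, 7, -6, 1] = -6.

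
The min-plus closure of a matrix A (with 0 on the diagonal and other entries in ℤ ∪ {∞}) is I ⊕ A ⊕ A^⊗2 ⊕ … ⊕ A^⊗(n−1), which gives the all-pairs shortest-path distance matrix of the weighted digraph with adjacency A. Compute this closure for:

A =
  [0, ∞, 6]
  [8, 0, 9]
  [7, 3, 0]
Closure =
  [0, 9, 6]
  [8, 0, 9]
  [7, 3, 0]

This is the Floyd-Warshall all-pairs shortest-path computation. For each intermediate vertex k = 0, 1, …, 2, update dist[i][j] ← min(dist[i][j], dist[i][k] + dist[k][j]). The final matrix gives, for each (i, j), the minimum total weight of any directed path from i to j (possibly empty when i = j).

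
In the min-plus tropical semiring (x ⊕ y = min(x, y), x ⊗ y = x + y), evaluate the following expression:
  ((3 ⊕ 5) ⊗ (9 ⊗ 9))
((3 ⊕ 5) ⊗ (9 ⊗ 9)) = 21

Expand innermost to outermost. Recall ⊕ takes the minimum of its arguments and ⊗ takes their sum. Working out the expression ((3 ⊕ 5) ⊗ (9 ⊗ 9)) gives 21.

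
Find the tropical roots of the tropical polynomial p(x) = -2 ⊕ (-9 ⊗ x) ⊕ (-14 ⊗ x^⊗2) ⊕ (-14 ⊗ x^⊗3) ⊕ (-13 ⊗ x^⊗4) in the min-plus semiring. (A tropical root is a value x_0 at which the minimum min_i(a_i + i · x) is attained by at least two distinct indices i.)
Roots: {-1, 0, 5, 7}

Each tropical root is a break point of the lower envelope of the lines y = a_i + i · x (there are 5 lines, with slopes 0, 1, ..., 4). Only the lines that attain the minimum somewhere contribute to roots; other lines are dominated. Here the surviving (envelope) indices are i = 4, i = 3, i = 2, i = 1, i = 0.
Intersections between consecutive envelope lines give the roots: for adjacent envelope indices i < j the intersection is x = (a_i − a_j) / (j − i). Reading off the sorted break points: {-1, 0, 5, 7}.
Verification: at each break x_0, at least two indices attain the minimum of min_i(a_i + i · x_0).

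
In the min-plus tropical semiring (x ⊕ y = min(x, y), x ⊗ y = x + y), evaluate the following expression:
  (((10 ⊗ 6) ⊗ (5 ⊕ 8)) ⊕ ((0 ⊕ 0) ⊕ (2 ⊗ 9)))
(((10 ⊗ 6) ⊗ (5 ⊕ 8)) ⊕ ((0 ⊕ 0) ⊕ (2 ⊗ 9))) = 0

Expand innermost to outermost. Recall ⊕ takes the minimum of its arguments and ⊗ takes their sum. Working out the expression (((10 ⊗ 6) ⊗ (5 ⊕ 8)) ⊕ ((0 ⊕ 0) ⊕ (2 ⊗ 9))) gives 0.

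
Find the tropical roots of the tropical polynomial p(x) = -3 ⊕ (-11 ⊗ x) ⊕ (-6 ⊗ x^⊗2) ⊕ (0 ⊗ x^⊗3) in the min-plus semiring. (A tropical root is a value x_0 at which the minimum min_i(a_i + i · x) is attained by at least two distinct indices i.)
Roots: {-6, -5, 8}

Each tropical root is a break point of the lower envelope of the lines y = a_i + i · x (there are 4 lines, with slopes 0, 1, ..., 3). Only the lines that attain the minimum somewhere contribute to roots; other lines are dominated. Here the surviving (envelope) indices are i = 3, i = 2, i = 1, i = 0.
Intersections between consecutive envelope lines give the roots: for adjacent envelope indices i < j the intersection is x = (a_i − a_j) / (j − i). Reading off the sorted break points: {-6, -5, 8}.
Verification: at each break x_0, at least two indices attain the minimum of min_i(a_i + i · x_0).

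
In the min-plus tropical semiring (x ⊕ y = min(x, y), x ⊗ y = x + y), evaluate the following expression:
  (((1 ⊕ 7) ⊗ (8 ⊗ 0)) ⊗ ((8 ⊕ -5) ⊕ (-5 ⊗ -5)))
(((1 ⊕ 7) ⊗ (8 ⊗ 0)) ⊗ ((8 ⊕ -5) ⊕ (-5 ⊗ -5))) = -1

Expand innermost to outermost. Recall ⊕ takes the minimum of its arguments and ⊗ takes their sum. Working out the expression (((1 ⊕ 7) ⊗ (8 ⊗ 0)) ⊗ ((8 ⊕ -5) ⊕ (-5 ⊗ -5))) gives -1.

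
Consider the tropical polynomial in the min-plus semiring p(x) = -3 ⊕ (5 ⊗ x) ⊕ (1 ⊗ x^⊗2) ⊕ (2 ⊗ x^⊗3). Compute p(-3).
p(-3) = -7

A tropical monomial a ⊗ x^⊗i evaluates to a + i · x. Evaluating each term at x = -3:
  Term 0 contributes -3 + 0 · -3 = -3
  Term 1 contributes 5 + 1 · -3 = 2
  Term 2 contributes 1 + 2 · -3 = -5
  Term 3 contributes 2 + 3 · -3 = -7
p(-3) = ⊕ of these = min[-3, 2, -5, -7] = -7.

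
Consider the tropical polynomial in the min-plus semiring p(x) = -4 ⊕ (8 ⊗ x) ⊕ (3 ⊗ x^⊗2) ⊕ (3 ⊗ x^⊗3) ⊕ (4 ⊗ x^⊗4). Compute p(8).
p(8) = -4

A tropical monomial a ⊗ x^⊗i evaluates to a + i · x. Evaluating each term at x = 8:
  Term 0 contributes -4 + 0 · 8 = -4
  Term 1 contributes 8 + 1 · 8 = 16
  Term 2 contributes 3 + 2 · 8 = 19
  Term 3 contributes 3 + 3 · 8 = 27
  Term 4 contributes 4 + 4 · 8 = 36
p(8) = ⊕ of these = min[-4, 16, 19, 27, 36] = -4.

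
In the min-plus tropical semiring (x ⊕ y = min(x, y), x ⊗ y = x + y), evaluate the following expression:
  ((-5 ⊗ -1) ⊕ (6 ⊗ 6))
((-5 ⊗ -1) ⊕ (6 ⊗ 6)) = -6

Expand innermost to outermost. Recall ⊕ takes the minimum of its arguments and ⊗ takes their sum. Working out the expression ((-5 ⊗ -1) ⊕ (6 ⊗ 6)) gives -6.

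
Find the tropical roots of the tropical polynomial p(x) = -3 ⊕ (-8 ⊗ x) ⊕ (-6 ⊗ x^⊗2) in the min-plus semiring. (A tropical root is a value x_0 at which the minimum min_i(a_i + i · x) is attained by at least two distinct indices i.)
Roots: {-2, 5}

Each tropical root is a break point of the lower envelope of the lines y = a_i + i · x (there are 3 lines, with slopes 0, 1, ..., 2). Only the lines that attain the minimum somewhere contribute to roots; other lines are dominated. Here the surviving (envelope) indices are i = 2, i = 1, i = 0.
Intersections between consecutive envelope lines give the roots: for adjacent envelope indices i < j the intersection is x = (a_i − a_j) / (j − i). Reading off the sorted break points: {-2, 5}.
Verification: at each break x_0, at least two indices attain the minimum of min_i(a_i + i · x_0).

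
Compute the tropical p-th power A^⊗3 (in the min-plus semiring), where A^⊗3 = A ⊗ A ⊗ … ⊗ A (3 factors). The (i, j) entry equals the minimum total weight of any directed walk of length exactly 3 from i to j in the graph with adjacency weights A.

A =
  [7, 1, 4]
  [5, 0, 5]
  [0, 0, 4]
A^⊗3 =
  [6, 1, 6]
  [5, 0, 5]
  [4, 0, 5]

Each entry (A^⊗3)_ij equals the minimum over all length-3 walks i = v_0 → v_1 → … → v_3 = j of Σ_t A[v_t][v_{t+1}]. For example, for (i, j) = (0, 2) we minimise over 9 possible intermediate vertex sequences; the minimum is 6, attained along the walk 0 → 1 → 1 → 2.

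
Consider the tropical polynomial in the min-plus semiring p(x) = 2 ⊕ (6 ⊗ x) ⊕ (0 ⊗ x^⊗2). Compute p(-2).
p(-2) = -4

A tropical monomial a ⊗ x^⊗i evaluates to a + i · x. Evaluating each term at x = -2:
  Term 0 contributes 2 + 0 · -2 = 2
  Term 1 contributes 6 + 1 · -2 = 4
  Term 2 contributes 0 + 2 · -2 = -4
p(-2) = ⊕ of these = min[2, 4, -4] = -4.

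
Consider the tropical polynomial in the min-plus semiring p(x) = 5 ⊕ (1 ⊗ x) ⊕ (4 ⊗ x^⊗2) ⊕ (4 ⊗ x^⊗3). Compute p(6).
p(6) = 5

A tropical monomial a ⊗ x^⊗i evaluates to a + i · x. Evaluating each term at x = 6:
  Term 0 contributes 5 + 0 · 6 = 5
  Term 1 contributes 1 + 1 · 6 = 7
  Term 2 contributes 4 + 2 · 6 = 16
  Term 3 contributes 4 + 3 · 6 = 22
p(6) = ⊕ of these = min[5, 7, 16, 22] = 5.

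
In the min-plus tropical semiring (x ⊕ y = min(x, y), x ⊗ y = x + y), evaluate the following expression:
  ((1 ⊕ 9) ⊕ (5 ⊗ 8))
((1 ⊕ 9) ⊕ (5 ⊗ 8)) = 1

Expand innermost to outermost. Recall ⊕ takes the minimum of its arguments and ⊗ takes their sum. Working out the expression ((1 ⊕ 9) ⊕ (5 ⊗ 8)) gives 1.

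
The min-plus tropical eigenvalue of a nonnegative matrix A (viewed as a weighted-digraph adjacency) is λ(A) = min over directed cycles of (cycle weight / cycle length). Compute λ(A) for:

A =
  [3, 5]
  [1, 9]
λ(A) = 3

Enumerate directed cycles and compute their means (weight / length). Sample:
  cycle 0 → 0: weight = 3, length = 1, mean = 3/1 ≈ 3.000
  cycle 1 → 1: weight = 9, length = 1, mean = 9/1 ≈ 9.000
  cycle 0 → 1 → 0: weight = 6, length = 2, mean = 6/2 ≈ 3.000
  cycle 1 → 0 → 1: weight = 6, length = 2, mean = 6/2 ≈ 3.000
Minimum mean = 3.000, attained e.g. along the cycle 0 → 0 with weight 3 and length 1. So λ(A) = 3/1 = 3.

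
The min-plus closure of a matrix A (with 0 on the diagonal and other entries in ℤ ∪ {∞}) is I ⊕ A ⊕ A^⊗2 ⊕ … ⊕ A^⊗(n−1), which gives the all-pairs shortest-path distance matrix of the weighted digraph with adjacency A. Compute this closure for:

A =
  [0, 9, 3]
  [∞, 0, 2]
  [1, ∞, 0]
Closure =
  [0, 9, 3]
  [3, 0, 2]
  [1, 10, 0]

This is the Floyd-Warshall all-pairs shortest-path computation. For each intermediate vertex k = 0, 1, …, 2, update dist[i][j] ← min(dist[i][j], dist[i][k] + dist[k][j]). The final matrix gives, for each (i, j), the minimum total weight of any directed path from i to j (possibly empty when i = j).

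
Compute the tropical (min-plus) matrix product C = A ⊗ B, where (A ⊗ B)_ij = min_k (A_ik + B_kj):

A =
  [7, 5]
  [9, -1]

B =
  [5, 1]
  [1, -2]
A ⊗ B =
  [6, 3]
  [0, -3]

Apply the min-plus product entry-by-entry:
  C[0][0] = min over k of (A[0][0] + B[0][0] = 7 + 5 = 12, A[0][1] + B[1][0] = 5 + 1 = 6) = 6 (attained at k = 1)
  C[0][1] = min over k of (A[0][0] + B[0][1] = 7 + 1 = 8, A[0][1] + B[1][1] = 5 + -2 = 3) = 3 (attained at k = 1)
  C[1][0] = min over k of (A[1][0] + B[0][0] = 9 + 5 = 14, A[1][1] + B[1][0] = -1 + 1 = 0) = 0 (attained at k = 1)
  C[1][1] = min over k of (A[1][0] + B[0][1] = 9 + 1 = 10, A[1][1] + B[1][1] = -1 + -2 = -3) = -3 (attained at k = 1)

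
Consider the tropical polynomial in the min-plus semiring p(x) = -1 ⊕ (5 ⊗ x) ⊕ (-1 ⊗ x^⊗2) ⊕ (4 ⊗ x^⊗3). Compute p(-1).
p(-1) = -3

A tropical monomial a ⊗ x^⊗i evaluates to a + i · x. Evaluating each term at x = -1:
  Term 0 contributes -1 + 0 · -1 = -1
  Term 1 contributes 5 + 1 · -1 = 4
  Term 2 contributes -1 + 2 · -1 = -3
  Term 3 contributes 4 + 3 · -1 = 1
p(-1) = ⊕ of these = min[-1, 4, -3, 1] = -3.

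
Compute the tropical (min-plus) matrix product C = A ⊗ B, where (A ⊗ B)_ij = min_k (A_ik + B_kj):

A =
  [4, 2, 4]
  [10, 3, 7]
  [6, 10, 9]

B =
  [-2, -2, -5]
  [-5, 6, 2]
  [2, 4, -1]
A ⊗ B =
  [-3, 2, -1]
  [-2, 8, 5]
  [4, 4, 1]

Apply the min-plus product entry-by-entry:
  C[0][0] = min over k of (A[0][0] + B[0][0] = 4 + -2 = 2, A[0][1] + B[1][0] = 2 + -5 = -3, A[0][2] + B[2][0] = 4 + 2 = 6) = -3 (attained at k = 1)
  C[0][1] = min over k of (A[0][0] + B[0][1] = 4 + -2 = 2, A[0][1] + B[1][1] = 2 + 6 = 8, A[0][2] + B[2][1] = 4 + 4 = 8) = 2 (attained at k = 0)
  C[0][2] = min over k of (A[0][0] + B[0][2] = 4 + -5 = -1, A[0][1] + B[1][2] = 2 + 2 = 4, A[0][2] + B[2][2] = 4 + -1 = 3) = -1 (attained at k = 0)
  C[1][0] = min over k of (A[1][0] + B[0][0] = 10 + -2 = 8, A[1][1] + B[1][0] = 3 + -5 = -2, A[1][2] + B[2][0] = 7 + 2 = 9) = -2 (attained at k = 1)
  C[1][1] = min over k of (A[1][0] + B[0][1] = 10 + -2 = 8, A[1][1] + B[1][1] = 3 + 6 = 9, A[1][2] + B[2][1] = 7 + 4 = 11) = 8 (attained at k = 0)
  C[1][2] = min over k of (A[1][0] + B[0][2] = 10 + -5 = 5, A[1][1] + B[1][2] = 3 + 2 = 5, A[1][2] + B[2][2] = 7 + -1 = 6) = 5 (attained at k = 0)
  C[2][0] = min over k of (A[2][0] + B[0][0] = 6 + -2 = 4, A[2][1] + B[1][0] = 10 + -5 = 5, A[2][2] + B[2][0] = 9 + 2 = 11) = 4 (attained at k = 0)
  C[2][1] = min over k of (A[2][0] + B[0][1] = 6 + -2 = 4, A[2][1] + B[1][1] = 10 + 6 = 16, A[2][2] + B[2][1] = 9 + 4 = 13) = 4 (attained at k = 0)
  C[2][2] = min over k of (A[2][0] + B[0][2] = 6 + -5 = 1, A[2][1] + B[1][2] = 10 + 2 = 12, A[2][2] + B[2][2] = 9 + -1 = 8) = 1 (attained at k = 0)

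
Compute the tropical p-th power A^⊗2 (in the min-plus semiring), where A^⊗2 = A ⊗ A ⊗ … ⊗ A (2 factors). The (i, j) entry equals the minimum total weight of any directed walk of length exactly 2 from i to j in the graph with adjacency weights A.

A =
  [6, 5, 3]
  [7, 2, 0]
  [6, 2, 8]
A^⊗2 =
  [9, 5, 5]
  [6, 2, 2]
  [9, 4, 2]

Each entry (A^⊗2)_ij equals the minimum over all length-2 walks i = v_0 → v_1 → … → v_2 = j of Σ_t A[v_t][v_{t+1}]. For example, for (i, j) = (0, 2) we minimise over 3 possible intermediate vertex sequences; the minimum is 5, attained along the walk 0 → 1 → 2.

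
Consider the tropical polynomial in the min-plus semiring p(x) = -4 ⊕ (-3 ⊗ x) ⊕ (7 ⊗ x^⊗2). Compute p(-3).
p(-3) = -6

A tropical monomial a ⊗ x^⊗i evaluates to a + i · x. Evaluating each term at x = -3:
  Term 0 contributes -4 + 0 · -3 = -4
  Term 1 contributes -3 + 1 · -3 = -6
  Term 2 contributes 7 + 2 · -3 = 1
p(-3) = ⊕ of these = min[-4, -6, 1] = -6.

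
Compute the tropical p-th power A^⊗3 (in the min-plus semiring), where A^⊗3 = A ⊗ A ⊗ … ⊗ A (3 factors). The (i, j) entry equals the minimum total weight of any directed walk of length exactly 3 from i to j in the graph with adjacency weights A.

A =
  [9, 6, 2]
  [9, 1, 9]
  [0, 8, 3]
A^⊗3 =
  [5, 8, 4]
  [10, 3, 11]
  [2, 7, 5]

Each entry (A^⊗3)_ij equals the minimum over all length-3 walks i = v_0 → v_1 → … → v_3 = j of Σ_t A[v_t][v_{t+1}]. For example, for (i, j) = (0, 2) we minimise over 9 possible intermediate vertex sequences; the minimum is 4, attained along the walk 0 → 2 → 0 → 2.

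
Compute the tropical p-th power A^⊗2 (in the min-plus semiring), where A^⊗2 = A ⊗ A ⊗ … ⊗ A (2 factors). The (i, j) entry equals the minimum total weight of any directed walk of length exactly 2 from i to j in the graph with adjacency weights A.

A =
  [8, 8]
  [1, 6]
A^⊗2 =
  [9, 14]
  [7, 9]

Each entry (A^⊗2)_ij equals the minimum over all length-2 walks i = v_0 → v_1 → … → v_2 = j of Σ_t A[v_t][v_{t+1}]. For example, for (i, j) = (0, 1) we minimise over 2 possible intermediate vertex sequences; the minimum is 14, attained along the walk 0 → 1 → 1.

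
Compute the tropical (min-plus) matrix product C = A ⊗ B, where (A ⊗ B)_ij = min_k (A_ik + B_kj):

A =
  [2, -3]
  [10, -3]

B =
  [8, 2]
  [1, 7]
A ⊗ B =
  [-2, 4]
  [-2, 4]

Apply the min-plus product entry-by-entry:
  C[0][0] = min over k of (A[0][0] + B[0][0] = 2 + 8 = 10, A[0][1] + B[1][0] = -3 + 1 = -2) = -2 (attained at k = 1)
  C[0][1] = min over k of (A[0][0] + B[0][1] = 2 + 2 = 4, A[0][1] + B[1][1] = -3 + 7 = 4) = 4 (attained at k = 0)
  C[1][0] = min over k of (A[1][0] + B[0][0] = 10 + 8 = 18, A[1][1] + B[1][0] = -3 + 1 = -2) = -2 (attained at k = 1)
  C[1][1] = min over k of (A[1][0] + B[0][1] = 10 + 2 = 12, A[1][1] + B[1][1] = -3 + 7 = 4) = 4 (attained at k = 1)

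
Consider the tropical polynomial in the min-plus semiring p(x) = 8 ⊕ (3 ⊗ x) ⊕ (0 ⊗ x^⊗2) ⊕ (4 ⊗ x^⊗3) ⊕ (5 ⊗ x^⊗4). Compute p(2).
p(2) = 4

A tropical monomial a ⊗ x^⊗i evaluates to a + i · x. Evaluating each term at x = 2:
  Term 0 contributes 8 + 0 · 2 = 8
  Term 1 contributes 3 + 1 · 2 = 5
  Term 2 contributes 0 + 2 · 2 = 4
  Term 3 contributes 4 + 3 · 2 = 10
  Term 4 contributes 5 + 4 · 2 = 13
p(2) = ⊕ of these = min[8, 5, 4, 10, 13] = 4.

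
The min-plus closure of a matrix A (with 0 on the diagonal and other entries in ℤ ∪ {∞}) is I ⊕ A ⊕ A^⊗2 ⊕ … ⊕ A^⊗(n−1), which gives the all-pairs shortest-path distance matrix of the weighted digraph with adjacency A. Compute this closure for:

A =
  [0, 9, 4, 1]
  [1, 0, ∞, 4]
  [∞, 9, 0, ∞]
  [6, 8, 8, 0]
Closure =
  [0, 9, 4, 1]
  [1, 0, 5, 2]
  [10, 9, 0, 11]
  [6, 8, 8, 0]

This is the Floyd-Warshall all-pairs shortest-path computation. For each intermediate vertex k = 0, 1, …, 3, update dist[i][j] ← min(dist[i][j], dist[i][k] + dist[k][j]). The final matrix gives, for each (i, j), the minimum total weight of any directed path from i to j (possibly empty when i = j).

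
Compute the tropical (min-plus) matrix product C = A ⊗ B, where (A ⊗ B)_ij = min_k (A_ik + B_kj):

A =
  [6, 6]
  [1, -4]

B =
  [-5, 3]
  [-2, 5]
A ⊗ B =
  [1, 9]
  [-6, 1]

Apply the min-plus product entry-by-entry:
  C[0][0] = min over k of (A[0][0] + B[0][0] = 6 + -5 = 1, A[0][1] + B[1][0] = 6 + -2 = 4) = 1 (attained at k = 0)
  C[0][1] = min over k of (A[0][0] + B[0][1] = 6 + 3 = 9, A[0][1] + B[1][1] = 6 + 5 = 11) = 9 (attained at k = 0)
  C[1][0] = min over k of (A[1][0] + B[0][0] = 1 + -5 = -4, A[1][1] + B[1][0] = -4 + -2 = -6) = -6 (attained at k = 1)
  C[1][1] = min over k of (A[1][0] + B[0][1] = 1 + 3 = 4, A[1][1] + B[1][1] = -4 + 5 = 1) = 1 (attained at k = 1)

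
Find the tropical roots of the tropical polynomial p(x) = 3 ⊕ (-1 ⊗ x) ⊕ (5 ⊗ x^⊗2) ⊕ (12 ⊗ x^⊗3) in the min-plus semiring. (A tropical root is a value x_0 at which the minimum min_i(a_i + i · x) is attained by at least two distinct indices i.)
Roots: {-7, -6, 4}

Each tropical root is a break point of the lower envelope of the lines y = a_i + i · x (there are 4 lines, with slopes 0, 1, ..., 3). Only the lines that attain the minimum somewhere contribute to roots; other lines are dominated. Here the surviving (envelope) indices are i = 3, i = 2, i = 1, i = 0.
Intersections between consecutive envelope lines give the roots: for adjacent envelope indices i < j the intersection is x = (a_i − a_j) / (j − i). Reading off the sorted break points: {-7, -6, 4}.
Verification: at each break x_0, at least two indices attain the minimum of min_i(a_i + i · x_0).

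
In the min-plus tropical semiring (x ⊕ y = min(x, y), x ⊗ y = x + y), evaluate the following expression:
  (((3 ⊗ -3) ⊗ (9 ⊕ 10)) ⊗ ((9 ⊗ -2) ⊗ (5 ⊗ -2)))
(((3 ⊗ -3) ⊗ (9 ⊕ 10)) ⊗ ((9 ⊗ -2) ⊗ (5 ⊗ -2))) = 19

Expand innermost to outermost. Recall ⊕ takes the minimum of its arguments and ⊗ takes their sum. Working out the expression (((3 ⊗ -3) ⊗ (9 ⊕ 10)) ⊗ ((9 ⊗ -2) ⊗ (5 ⊗ -2))) gives 19.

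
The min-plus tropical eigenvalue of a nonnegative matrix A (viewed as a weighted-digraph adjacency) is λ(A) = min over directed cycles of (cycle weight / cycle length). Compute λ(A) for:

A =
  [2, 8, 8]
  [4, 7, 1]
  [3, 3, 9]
λ(A) = 2

Enumerate directed cycles and compute their means (weight / length). Sample:
  cycle 0 → 0: weight = 2, length = 1, mean = 2/1 ≈ 2.000
  cycle 1 → 1: weight = 7, length = 1, mean = 7/1 ≈ 7.000
  cycle 2 → 2: weight = 9, length = 1, mean = 9/1 ≈ 9.000
  cycle 0 → 1 → 0: weight = 12, length = 2, mean = 12/2 ≈ 6.000
  cycle 0 → 2 → 0: weight = 11, length = 2, mean = 11/2 ≈ 5.500
  cycle 1 → 0 → 1: weight = 12, length = 2, mean = 12/2 ≈ 6.000
Minimum mean = 2.000, attained e.g. along the cycle 0 → 0 with weight 2 and length 1. So λ(A) = 2/1 = 2.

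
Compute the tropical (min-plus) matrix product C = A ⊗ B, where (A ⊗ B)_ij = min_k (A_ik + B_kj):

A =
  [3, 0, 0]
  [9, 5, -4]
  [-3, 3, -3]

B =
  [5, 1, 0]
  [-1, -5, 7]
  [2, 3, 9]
A ⊗ B =
  [-1, -5, 3]
  [-2, -1, 5]
  [-1, -2, -3]

Apply the min-plus product entry-by-entry:
  C[0][0] = min over k of (A[0][0] + B[0][0] = 3 + 5 = 8, A[0][1] + B[1][0] = 0 + -1 = -1, A[0][2] + B[2][0] = 0 + 2 = 2) = -1 (attained at k = 1)
  C[0][1] = min over k of (A[0][0] + B[0][1] = 3 + 1 = 4, A[0][1] + B[1][1] = 0 + -5 = -5, A[0][2] + B[2][1] = 0 + 3 = 3) = -5 (attained at k = 1)
  C[0][2] = min over k of (A[0][0] + B[0][2] = 3 + 0 = 3, A[0][1] + B[1][2] = 0 + 7 = 7, A[0][2] + B[2][2] = 0 + 9 = 9) = 3 (attained at k = 0)
  C[1][0] = min over k of (A[1][0] + B[0][0] = 9 + 5 = 14, A[1][1] + B[1][0] = 5 + -1 = 4, A[1][2] + B[2][0] = -4 + 2 = -2) = -2 (attained at k = 2)
  C[1][1] = min over k of (A[1][0] + B[0][1] = 9 + 1 = 10, A[1][1] + B[1][1] = 5 + -5 = 0, A[1][2] + B[2][1] = -4 + 3 = -1) = -1 (attained at k = 2)
  C[1][2] = min over k of (A[1][0] + B[0][2] = 9 + 0 = 9, A[1][1] + B[1][2] = 5 + 7 = 12, A[1][2] + B[2][2] = -4 + 9 = 5) = 5 (attained at k = 2)
  C[2][0] = min over k of (A[2][0] + B[0][0] = -3 + 5 = 2, A[2][1] + B[1][0] = 3 + -1 = 2, A[2][2] + B[2][0] = -3 + 2 = -1) = -1 (attained at k = 2)
  C[2][1] = min over k of (A[2][0] + B[0][1] = -3 + 1 = -2, A[2][1] + B[1][1] = 3 + -5 = -2, A[2][2] + B[2][1] = -3 + 3 = 0) = -2 (attained at k = 0)
  C[2][2] = min over k of (A[2][0] + B[0][2] = -3 + 0 = -3, A[2][1] + B[1][2] = 3 + 7 = 10, A[2][2] + B[2][2] = -3 + 9 = 6) = -3 (attained at k = 0)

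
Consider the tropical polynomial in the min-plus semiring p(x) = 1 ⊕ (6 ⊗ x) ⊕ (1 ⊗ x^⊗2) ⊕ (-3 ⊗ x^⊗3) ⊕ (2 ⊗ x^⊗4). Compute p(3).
p(3) = 1

A tropical monomial a ⊗ x^⊗i evaluates to a + i · x. Evaluating each term at x = 3:
  Term 0 contributes 1 + 0 · 3 = 1
  Term 1 contributes 6 + 1 · 3 = 9
  Term 2 contributes 1 + 2 · 3 = 7
  Term 3 contributes -3 + 3 · 3 = 6
  Term 4 contributes 2 + 4 · 3 = 14
p(3) = ⊕ of these = min[1, 9, 7, 6, 14] = 1.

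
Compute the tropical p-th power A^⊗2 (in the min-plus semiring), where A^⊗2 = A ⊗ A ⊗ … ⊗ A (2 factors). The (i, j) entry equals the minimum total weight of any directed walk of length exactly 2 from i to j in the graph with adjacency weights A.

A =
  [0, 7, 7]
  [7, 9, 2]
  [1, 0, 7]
A^⊗2 =
  [0, 7, 7]
  [3, 2, 9]
  [1, 7, 2]

Each entry (A^⊗2)_ij equals the minimum over all length-2 walks i = v_0 → v_1 → … → v_2 = j of Σ_t A[v_t][v_{t+1}]. For example, for (i, j) = (0, 2) we minimise over 3 possible intermediate vertex sequences; the minimum is 7, attained along the walk 0 → 0 → 2.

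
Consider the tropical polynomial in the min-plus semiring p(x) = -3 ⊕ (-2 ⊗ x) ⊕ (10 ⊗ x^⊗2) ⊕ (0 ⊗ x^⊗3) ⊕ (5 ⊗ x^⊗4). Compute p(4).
p(4) = -3

A tropical monomial a ⊗ x^⊗i evaluates to a + i · x. Evaluating each term at x = 4:
  Term 0 contributes -3 + 0 · 4 = -3
  Term 1 contributes -2 + 1 · 4 = 2
  Term 2 contributes 10 + 2 · 4 = 18
  Term 3 contributes 0 + 3 · 4 = 12
  Term 4 contributes 5 + 4 · 4 = 21
p(4) = ⊕ of these = min[-3, 2, 18, 12, 21] = -3.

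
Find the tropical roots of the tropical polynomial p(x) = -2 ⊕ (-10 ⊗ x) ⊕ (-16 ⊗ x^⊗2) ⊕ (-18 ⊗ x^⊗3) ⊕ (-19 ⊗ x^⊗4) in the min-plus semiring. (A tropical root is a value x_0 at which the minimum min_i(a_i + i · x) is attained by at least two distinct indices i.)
Roots: {1, 2, 6, 8}

Each tropical root is a break point of the lower envelope of the lines y = a_i + i · x (there are 5 lines, with slopes 0, 1, ..., 4). Only the lines that attain the minimum somewhere contribute to roots; other lines are dominated. Here the surviving (envelope) indices are i = 4, i = 3, i = 2, i = 1, i = 0.
Intersections between consecutive envelope lines give the roots: for adjacent envelope indices i < j the intersection is x = (a_i − a_j) / (j − i). Reading off the sorted break points: {1, 2, 6, 8}.
Verification: at each break x_0, at least two indices attain the minimum of min_i(a_i + i · x_0).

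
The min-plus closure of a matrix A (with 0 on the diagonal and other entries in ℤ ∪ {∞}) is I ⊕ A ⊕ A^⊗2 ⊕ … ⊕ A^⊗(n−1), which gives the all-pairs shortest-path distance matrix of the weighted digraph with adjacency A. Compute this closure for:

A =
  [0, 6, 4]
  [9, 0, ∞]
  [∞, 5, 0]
Closure =
  [0, 6, 4]
  [9, 0, 13]
  [14, 5, 0]

This is the Floyd-Warshall all-pairs shortest-path computation. For each intermediate vertex k = 0, 1, …, 2, update dist[i][j] ← min(dist[i][j], dist[i][k] + dist[k][j]). The final matrix gives, for each (i, j), the minimum total weight of any directed path from i to j (possibly empty when i = j).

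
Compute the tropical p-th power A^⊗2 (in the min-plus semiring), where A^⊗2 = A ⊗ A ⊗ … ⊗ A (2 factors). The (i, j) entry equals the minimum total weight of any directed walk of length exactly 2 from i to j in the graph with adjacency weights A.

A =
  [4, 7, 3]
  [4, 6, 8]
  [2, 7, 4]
A^⊗2 =
  [5, 10, 7]
  [8, 11, 7]
  [6, 9, 5]

Each entry (A^⊗2)_ij equals the minimum over all length-2 walks i = v_0 → v_1 → … → v_2 = j of Σ_t A[v_t][v_{t+1}]. For example, for (i, j) = (0, 2) we minimise over 3 possible intermediate vertex sequences; the minimum is 7, attained along the walk 0 → 0 → 2.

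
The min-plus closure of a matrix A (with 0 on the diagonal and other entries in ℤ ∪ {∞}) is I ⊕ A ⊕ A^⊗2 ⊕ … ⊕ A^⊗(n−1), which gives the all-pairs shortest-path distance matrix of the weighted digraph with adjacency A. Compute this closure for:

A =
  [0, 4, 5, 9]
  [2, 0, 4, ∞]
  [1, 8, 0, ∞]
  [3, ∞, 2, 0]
Closure =
  [0, 4, 5, 9]
  [2, 0, 4, 11]
  [1, 5, 0, 10]
  [3, 7, 2, 0]

This is the Floyd-Warshall all-pairs shortest-path computation. For each intermediate vertex k = 0, 1, …, 3, update dist[i][j] ← min(dist[i][j], dist[i][k] + dist[k][j]). The final matrix gives, for each (i, j), the minimum total weight of any directed path from i to j (possibly empty when i = j).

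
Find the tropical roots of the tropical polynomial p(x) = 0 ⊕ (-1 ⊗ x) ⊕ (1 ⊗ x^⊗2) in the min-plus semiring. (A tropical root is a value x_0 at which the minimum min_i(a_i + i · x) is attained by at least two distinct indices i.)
Roots: {-2, 1}

Each tropical root is a break point of the lower envelope of the lines y = a_i + i · x (there are 3 lines, with slopes 0, 1, ..., 2). Only the lines that attain the minimum somewhere contribute to roots; other lines are dominated. Here the surviving (envelope) indices are i = 2, i = 1, i = 0.
Intersections between consecutive envelope lines give the roots: for adjacent envelope indices i < j the intersection is x = (a_i − a_j) / (j − i). Reading off the sorted break points: {-2, 1}.
Verification: at each break x_0, at least two indices attain the minimum of min_i(a_i + i · x_0).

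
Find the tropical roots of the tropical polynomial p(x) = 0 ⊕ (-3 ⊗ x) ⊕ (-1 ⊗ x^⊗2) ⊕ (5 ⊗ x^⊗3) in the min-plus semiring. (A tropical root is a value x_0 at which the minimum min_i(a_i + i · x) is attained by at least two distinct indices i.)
Roots: {-6, -2, 3}

Each tropical root is a break point of the lower envelope of the lines y = a_i + i · x (there are 4 lines, with slopes 0, 1, ..., 3). Only the lines that attain the minimum somewhere contribute to roots; other lines are dominated. Here the surviving (envelope) indices are i = 3, i = 2, i = 1, i = 0.
Intersections between consecutive envelope lines give the roots: for adjacent envelope indices i < j the intersection is x = (a_i − a_j) / (j − i). Reading off the sorted break points: {-6, -2, 3}.
Verification: at each break x_0, at least two indices attain the minimum of min_i(a_i + i · x_0).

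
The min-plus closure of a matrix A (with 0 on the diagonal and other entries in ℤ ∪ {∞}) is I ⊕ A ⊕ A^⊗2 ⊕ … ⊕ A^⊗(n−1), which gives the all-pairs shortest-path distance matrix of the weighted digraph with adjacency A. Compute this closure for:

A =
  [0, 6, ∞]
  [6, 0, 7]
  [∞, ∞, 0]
Closure =
  [0, 6, 13]
  [6, 0, 7]
  [∞, ∞, 0]

This is the Floyd-Warshall all-pairs shortest-path computation. For each intermediate vertex k = 0, 1, …, 2, update dist[i][j] ← min(dist[i][j], dist[i][k] + dist[k][j]). The final matrix gives, for each (i, j), the minimum total weight of any directed path from i to j (possibly empty when i = j).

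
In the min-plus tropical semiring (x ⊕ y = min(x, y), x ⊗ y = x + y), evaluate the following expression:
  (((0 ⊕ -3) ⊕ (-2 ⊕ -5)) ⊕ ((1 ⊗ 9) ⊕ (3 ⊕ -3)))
(((0 ⊕ -3) ⊕ (-2 ⊕ -5)) ⊕ ((1 ⊗ 9) ⊕ (3 ⊕ -3))) = -5

Expand innermost to outermost. Recall ⊕ takes the minimum of its arguments and ⊗ takes their sum. Working out the expression (((0 ⊕ -3) ⊕ (-2 ⊕ -5)) ⊕ ((1 ⊗ 9) ⊕ (3 ⊕ -3))) gives -5.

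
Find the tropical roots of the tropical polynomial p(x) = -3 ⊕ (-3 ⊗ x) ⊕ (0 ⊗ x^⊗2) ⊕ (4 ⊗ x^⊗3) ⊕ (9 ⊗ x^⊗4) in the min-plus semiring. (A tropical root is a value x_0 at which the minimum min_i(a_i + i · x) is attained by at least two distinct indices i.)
Roots: {-5, -4, -3, 0}

Each tropical root is a break point of the lower envelope of the lines y = a_i + i · x (there are 5 lines, with slopes 0, 1, ..., 4). Only the lines that attain the minimum somewhere contribute to roots; other lines are dominated. Here the surviving (envelope) indices are i = 4, i = 3, i = 2, i = 1, i = 0.
Intersections between consecutive envelope lines give the roots: for adjacent envelope indices i < j the intersection is x = (a_i − a_j) / (j − i). Reading off the sorted break points: {-5, -4, -3, 0}.
Verification: at each break x_0, at least two indices attain the minimum of min_i(a_i + i · x_0).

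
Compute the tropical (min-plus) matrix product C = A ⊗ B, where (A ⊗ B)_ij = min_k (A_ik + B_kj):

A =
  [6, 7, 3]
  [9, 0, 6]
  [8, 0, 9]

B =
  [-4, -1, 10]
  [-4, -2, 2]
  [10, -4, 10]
A ⊗ B =
  [2, -1, 9]
  [-4, -2, 2]
  [-4, -2, 2]

Apply the min-plus product entry-by-entry:
  C[0][0] = min over k of (A[0][0] + B[0][0] = 6 + -4 = 2, A[0][1] + B[1][0] = 7 + -4 = 3, A[0][2] + B[2][0] = 3 + 10 = 13) = 2 (attained at k = 0)
  C[0][1] = min over k of (A[0][0] + B[0][1] = 6 + -1 = 5, A[0][1] + B[1][1] = 7 + -2 = 5, A[0][2] + B[2][1] = 3 + -4 = -1) = -1 (attained at k = 2)
  C[0][2] = min over k of (A[0][0] + B[0][2] = 6 + 10 = 16, A[0][1] + B[1][2] = 7 + 2 = 9, A[0][2] + B[2][2] = 3 + 10 = 13) = 9 (attained at k = 1)
  C[1][0] = min over k of (A[1][0] + B[0][0] = 9 + -4 = 5, A[1][1] + B[1][0] = 0 + -4 = -4, A[1][2] + B[2][0] = 6 + 10 = 16) = -4 (attained at k = 1)
  C[1][1] = min over k of (A[1][0] + B[0][1] = 9 + -1 = 8, A[1][1] + B[1][1] = 0 + -2 = -2, A[1][2] + B[2][1] = 6 + -4 = 2) = -2 (attained at k = 1)
  C[1][2] = min over k of (A[1][0] + B[0][2] = 9 + 10 = 19, A[1][1] + B[1][2] = 0 + 2 = 2, A[1][2] + B[2][2] = 6 + 10 = 16) = 2 (attained at k = 1)
  C[2][0] = min over k of (A[2][0] + B[0][0] = 8 + -4 = 4, A[2][1] + B[1][0] = 0 + -4 = -4, A[2][2] + B[2][0] = 9 + 10 = 19) = -4 (attained at k = 1)
  C[2][1] = min over k of (A[2][0] + B[0][1] = 8 + -1 = 7, A[2][1] + B[1][1] = 0 + -2 = -2, A[2][2] + B[2][1] = 9 + -4 = 5) = -2 (attained at k = 1)
  C[2][2] = min over k of (A[2][0] + B[0][2] = 8 + 10 = 18, A[2][1] + B[1][2] = 0 + 2 = 2, A[2][2] + B[2][2] = 9 + 10 = 19) = 2 (attained at k = 1)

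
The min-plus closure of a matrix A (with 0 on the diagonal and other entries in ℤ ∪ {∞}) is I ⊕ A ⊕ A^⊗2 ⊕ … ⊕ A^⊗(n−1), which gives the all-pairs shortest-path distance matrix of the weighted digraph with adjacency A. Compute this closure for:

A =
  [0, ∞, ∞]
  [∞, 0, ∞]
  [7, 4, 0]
Closure =
  [0, ∞, ∞]
  [∞, 0, ∞]
  [7, 4, 0]

This is the Floyd-Warshall all-pairs shortest-path computation. For each intermediate vertex k = 0, 1, …, 2, update dist[i][j] ← min(dist[i][j], dist[i][k] + dist[k][j]). The final matrix gives, for each (i, j), the minimum total weight of any directed path from i to j (possibly empty when i = j).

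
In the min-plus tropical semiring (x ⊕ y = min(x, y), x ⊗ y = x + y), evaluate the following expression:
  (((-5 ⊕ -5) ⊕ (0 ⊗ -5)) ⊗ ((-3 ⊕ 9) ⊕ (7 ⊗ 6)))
(((-5 ⊕ -5) ⊕ (0 ⊗ -5)) ⊗ ((-3 ⊕ 9) ⊕ (7 ⊗ 6))) = -8

Expand innermost to outermost. Recall ⊕ takes the minimum of its arguments and ⊗ takes their sum. Working out the expression (((-5 ⊕ -5) ⊕ (0 ⊗ -5)) ⊗ ((-3 ⊕ 9) ⊕ (7 ⊗ 6))) gives -8.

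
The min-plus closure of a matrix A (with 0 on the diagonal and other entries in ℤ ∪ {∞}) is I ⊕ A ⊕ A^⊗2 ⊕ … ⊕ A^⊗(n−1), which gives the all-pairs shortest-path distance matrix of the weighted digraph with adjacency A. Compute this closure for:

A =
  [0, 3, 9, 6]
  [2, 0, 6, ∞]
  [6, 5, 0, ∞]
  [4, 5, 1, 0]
Closure =
  [0, 3, 7, 6]
  [2, 0, 6, 8]
  [6, 5, 0, 12]
  [4, 5, 1, 0]

This is the Floyd-Warshall all-pairs shortest-path computation. For each intermediate vertex k = 0, 1, …, 3, update dist[i][j] ← min(dist[i][j], dist[i][k] + dist[k][j]). The final matrix gives, for each (i, j), the minimum total weight of any directed path from i to j (possibly empty when i = j).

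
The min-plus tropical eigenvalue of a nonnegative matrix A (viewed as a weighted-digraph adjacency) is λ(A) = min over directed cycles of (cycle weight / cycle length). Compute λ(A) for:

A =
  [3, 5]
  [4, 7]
λ(A) = 3

Enumerate directed cycles and compute their means (weight / length). Sample:
  cycle 0 → 0: weight = 3, length = 1, mean = 3/1 ≈ 3.000
  cycle 1 → 1: weight = 7, length = 1, mean = 7/1 ≈ 7.000
  cycle 0 → 1 → 0: weight = 9, length = 2, mean = 9/2 ≈ 4.500
  cycle 1 → 0 → 1: weight = 9, length = 2, mean = 9/2 ≈ 4.500
Minimum mean = 3.000, attained e.g. along the cycle 0 → 0 with weight 3 and length 1. So λ(A) = 3/1 = 3.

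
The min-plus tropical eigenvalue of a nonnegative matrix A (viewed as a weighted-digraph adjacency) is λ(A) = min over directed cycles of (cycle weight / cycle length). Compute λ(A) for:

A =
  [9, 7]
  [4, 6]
λ(A) = 11/2

Enumerate directed cycles and compute their means (weight / length). Sample:
  cycle 0 → 0: weight = 9, length = 1, mean = 9/1 ≈ 9.000
  cycle 1 → 1: weight = 6, length = 1, mean = 6/1 ≈ 6.000
  cycle 0 → 1 → 0: weight = 11, length = 2, mean = 11/2 ≈ 5.500
  cycle 1 → 0 → 1: weight = 11, length = 2, mean = 11/2 ≈ 5.500
Minimum mean = 5.500, attained e.g. along the cycle 0 → 1 → 0 with weight 11 and length 2. So λ(A) = 11/2 = 11/2.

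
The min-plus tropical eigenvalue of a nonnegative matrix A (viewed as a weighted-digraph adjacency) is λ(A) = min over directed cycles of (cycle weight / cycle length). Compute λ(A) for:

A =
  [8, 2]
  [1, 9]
λ(A) = 3/2

Enumerate directed cycles and compute their means (weight / length). Sample:
  cycle 0 → 0: weight = 8, length = 1, mean = 8/1 ≈ 8.000
  cycle 1 → 1: weight = 9, length = 1, mean = 9/1 ≈ 9.000
  cycle 0 → 1 → 0: weight = 3, length = 2, mean = 3/2 ≈ 1.500
  cycle 1 → 0 → 1: weight = 3, length = 2, mean = 3/2 ≈ 1.500
Minimum mean = 1.500, attained e.g. along the cycle 0 → 1 → 0 with weight 3 and length 2. So λ(A) = 3/2 = 3/2.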